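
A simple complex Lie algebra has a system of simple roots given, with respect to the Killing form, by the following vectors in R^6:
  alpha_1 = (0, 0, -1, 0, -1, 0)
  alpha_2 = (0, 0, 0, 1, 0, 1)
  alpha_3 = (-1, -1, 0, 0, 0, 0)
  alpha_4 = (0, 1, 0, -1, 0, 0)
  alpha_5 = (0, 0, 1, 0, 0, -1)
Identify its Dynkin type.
Compute the Cartan integers a_ij = 2(alpha_i, alpha_j)/(alpha_j, alpha_j); the resulting 5x5 Cartan matrix is
[[2, 0, 0, 0, -1], [0, 2, 0, -1, -1], [0, 0, 2, -1, 0], [0, -1, -1, 2, 0], [-1, -1, 0, 0, 2]].
All simple roots have the same length, so the diagram is simply laced. The associated Dynkin diagram is a chain of 5 nodes with single edges (A_5), so the type is A_5 (the algebra sl(6)).

A5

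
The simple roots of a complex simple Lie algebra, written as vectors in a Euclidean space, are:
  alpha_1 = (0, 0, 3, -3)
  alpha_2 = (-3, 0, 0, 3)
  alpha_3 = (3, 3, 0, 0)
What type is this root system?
A3

Compute the Cartan integers a_ij = 2(alpha_i, alpha_j)/(alpha_j, alpha_j); the resulting 3x3 Cartan matrix is
[[2, -1, 0], [-1, 2, -1], [0, -1, 2]].
All simple roots have the same length, so the diagram is simply laced. The associated Dynkin diagram is a chain of 3 nodes with single edges (A_3), so the type is A_3 (the algebra sl(4)).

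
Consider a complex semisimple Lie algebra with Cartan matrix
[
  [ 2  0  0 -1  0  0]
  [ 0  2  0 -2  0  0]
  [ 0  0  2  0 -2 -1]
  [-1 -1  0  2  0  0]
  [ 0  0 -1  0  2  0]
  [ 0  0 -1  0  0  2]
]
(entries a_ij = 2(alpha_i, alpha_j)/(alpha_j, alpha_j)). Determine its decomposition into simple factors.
The diagram associated to this matrix has two connected components: the simple roots {alpha_3, alpha_5, alpha_6} form a chain of 3 nodes with a double edge at one end; the terminal node there is the unique short simple root (B_3), and {alpha_1, alpha_2, alpha_4} form a chain of 3 nodes with a double edge at one end; the terminal node there is the unique long simple root (C_3). A semisimple Lie algebra decomposes uniquely as the direct sum of simple ideals, one per connected component of its Dynkin diagram, so g ≅ B_3 ⊕ C_3 (dimension 21 + 21 = 42).

B_3 (so(7)) + C_3 (sp(6))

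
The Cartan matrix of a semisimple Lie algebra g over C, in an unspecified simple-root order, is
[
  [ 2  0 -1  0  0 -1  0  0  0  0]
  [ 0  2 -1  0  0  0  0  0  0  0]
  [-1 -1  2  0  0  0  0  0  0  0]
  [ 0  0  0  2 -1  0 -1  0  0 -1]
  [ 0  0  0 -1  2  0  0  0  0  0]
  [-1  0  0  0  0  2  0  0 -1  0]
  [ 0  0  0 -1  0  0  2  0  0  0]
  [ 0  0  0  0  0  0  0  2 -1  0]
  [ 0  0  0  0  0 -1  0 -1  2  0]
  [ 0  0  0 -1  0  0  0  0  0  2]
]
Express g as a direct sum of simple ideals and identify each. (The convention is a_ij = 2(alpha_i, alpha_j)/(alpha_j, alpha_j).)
A_6 (sl(7)) + D_4 (so(8))

The diagram associated to this matrix has two connected components: the simple roots {alpha_1, alpha_2, alpha_3, alpha_6, alpha_8, alpha_9} form a chain of 6 nodes with single edges (A_6), and {alpha_4, alpha_5, alpha_7, alpha_10} form a chain of 2 nodes with a fork of two nodes at one end (D_4). A semisimple Lie algebra decomposes uniquely as the direct sum of simple ideals, one per connected component of its Dynkin diagram, so g ≅ A_6 ⊕ D_4 (dimension 48 + 28 = 76).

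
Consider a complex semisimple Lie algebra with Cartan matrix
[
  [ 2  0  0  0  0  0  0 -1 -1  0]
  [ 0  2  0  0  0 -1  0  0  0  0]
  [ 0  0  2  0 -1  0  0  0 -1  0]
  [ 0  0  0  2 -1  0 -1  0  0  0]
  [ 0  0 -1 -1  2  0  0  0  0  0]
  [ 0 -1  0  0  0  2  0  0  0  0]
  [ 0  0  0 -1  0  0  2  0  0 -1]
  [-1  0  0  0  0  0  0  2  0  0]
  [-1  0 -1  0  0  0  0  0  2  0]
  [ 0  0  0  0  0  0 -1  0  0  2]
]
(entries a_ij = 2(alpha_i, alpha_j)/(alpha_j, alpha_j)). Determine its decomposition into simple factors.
The diagram associated to this matrix has two connected components: the simple roots {alpha_2, alpha_6} form a chain of 2 nodes with single edges (A_2), and {alpha_1, alpha_3, alpha_4, alpha_5, alpha_7, alpha_8, alpha_9, alpha_10} form a chain of 8 nodes with single edges (A_8). A semisimple Lie algebra decomposes uniquely as the direct sum of simple ideals, one per connected component of its Dynkin diagram, so g ≅ A_2 ⊕ A_8 (dimension 8 + 80 = 88).

A_2 (sl(3)) ⊕ A_8 (sl(9))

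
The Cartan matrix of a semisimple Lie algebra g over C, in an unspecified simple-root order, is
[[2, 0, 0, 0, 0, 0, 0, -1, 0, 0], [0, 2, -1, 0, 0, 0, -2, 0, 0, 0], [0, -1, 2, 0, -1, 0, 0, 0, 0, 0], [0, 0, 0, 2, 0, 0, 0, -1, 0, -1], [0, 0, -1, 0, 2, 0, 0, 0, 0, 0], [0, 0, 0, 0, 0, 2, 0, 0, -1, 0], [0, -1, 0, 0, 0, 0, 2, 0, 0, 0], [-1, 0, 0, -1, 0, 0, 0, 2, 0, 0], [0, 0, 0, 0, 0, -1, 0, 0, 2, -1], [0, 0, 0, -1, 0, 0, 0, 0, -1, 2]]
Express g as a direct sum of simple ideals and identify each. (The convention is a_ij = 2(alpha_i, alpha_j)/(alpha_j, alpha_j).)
The diagram associated to this matrix has two connected components: the simple roots {alpha_1, alpha_4, alpha_6, alpha_8, alpha_9, alpha_10} form a chain of 6 nodes with single edges (A_6), and {alpha_2, alpha_3, alpha_5, alpha_7} form a chain of 4 nodes with a double edge at one end; the terminal node there is the unique short simple root (B_4). A semisimple Lie algebra decomposes uniquely as the direct sum of simple ideals, one per connected component of its Dynkin diagram, so g ≅ A_6 ⊕ B_4 (dimension 48 + 36 = 84).

A_6 (sl(7)) + B_4 (so(9))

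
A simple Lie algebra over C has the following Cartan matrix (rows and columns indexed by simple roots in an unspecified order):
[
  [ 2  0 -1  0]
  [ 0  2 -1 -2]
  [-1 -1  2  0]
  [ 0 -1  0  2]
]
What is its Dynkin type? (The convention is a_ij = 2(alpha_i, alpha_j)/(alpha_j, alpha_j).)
B4

The matrix has rank 4 with 2's on the diagonal. Reading the off-diagonal entries as Dynkin edges (a single edge where a_ij = a_ji = -1; a double or triple edge where a_ij * a_ji = 2 or 3), the diagram is a chain of 4 nodes with a double edge at one end; the terminal node there is the unique short simple root (B_4). One simple-root ordering that puts it in standard form is (alpha_1, alpha_3, alpha_2, alpha_4). So the algebra is type B_4, i.e. so(9).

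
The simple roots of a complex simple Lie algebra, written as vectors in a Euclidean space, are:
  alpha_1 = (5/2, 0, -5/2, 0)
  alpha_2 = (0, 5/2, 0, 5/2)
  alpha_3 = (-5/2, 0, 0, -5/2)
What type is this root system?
A_3 (sl(4))

Compute the Cartan integers a_ij = 2(alpha_i, alpha_j)/(alpha_j, alpha_j); the resulting 3x3 Cartan matrix is
[[2, 0, -1], [0, 2, -1], [-1, -1, 2]].
All simple roots have the same length, so the diagram is simply laced. The associated Dynkin diagram is a chain of 3 nodes with single edges (A_3), so the type is A_3 (the algebra sl(4)).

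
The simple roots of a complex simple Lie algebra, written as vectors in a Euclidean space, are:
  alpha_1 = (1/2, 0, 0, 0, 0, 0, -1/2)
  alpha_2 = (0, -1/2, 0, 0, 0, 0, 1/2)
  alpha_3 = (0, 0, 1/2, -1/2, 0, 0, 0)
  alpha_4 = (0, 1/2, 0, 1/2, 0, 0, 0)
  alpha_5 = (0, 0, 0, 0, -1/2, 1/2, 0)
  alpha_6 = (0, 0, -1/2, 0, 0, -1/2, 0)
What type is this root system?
Compute the Cartan integers a_ij = 2(alpha_i, alpha_j)/(alpha_j, alpha_j); the resulting 6x6 Cartan matrix is
[[2, -1, 0, 0, 0, 0], [-1, 2, 0, -1, 0, 0], [0, 0, 2, -1, 0, -1], [0, -1, -1, 2, 0, 0], [0, 0, 0, 0, 2, -1], [0, 0, -1, 0, -1, 2]].
All simple roots have the same length, so the diagram is simply laced. The associated Dynkin diagram is a chain of 6 nodes with single edges (A_6), so the type is A_6 (the algebra sl(7)).

A6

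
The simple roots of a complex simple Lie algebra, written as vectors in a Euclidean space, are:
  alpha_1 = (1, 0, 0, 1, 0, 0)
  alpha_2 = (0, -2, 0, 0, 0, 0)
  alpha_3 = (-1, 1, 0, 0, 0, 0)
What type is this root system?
Compute the Cartan integers a_ij = 2(alpha_i, alpha_j)/(alpha_j, alpha_j); the resulting 3x3 Cartan matrix is
[[2, 0, -1], [0, 2, -2], [-1, -1, 2]].
The roots have two lengths (squared-length ratio 2:1); the short ones are alpha_{1,3}. The associated Dynkin diagram is a chain of 3 nodes with a double edge at one end; the terminal node there is the unique long simple root (C_3), so the type is C_3 (the algebra sp(6)).

C3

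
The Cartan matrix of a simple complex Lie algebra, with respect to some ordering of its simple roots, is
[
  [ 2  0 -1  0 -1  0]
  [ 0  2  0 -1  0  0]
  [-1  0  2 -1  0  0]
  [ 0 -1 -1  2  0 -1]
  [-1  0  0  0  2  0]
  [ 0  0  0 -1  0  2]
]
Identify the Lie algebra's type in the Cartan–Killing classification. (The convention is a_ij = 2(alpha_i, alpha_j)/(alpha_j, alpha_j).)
The matrix has rank 6 with 2's on the diagonal. Reading the off-diagonal entries as Dynkin edges (a single edge where a_ij = a_ji = -1; a double or triple edge where a_ij * a_ji = 2 or 3), the diagram is a chain of 4 nodes with a fork of two nodes at one end (D_6). One simple-root ordering that puts it in standard form is (alpha_5, alpha_1, alpha_3, alpha_4, alpha_6, alpha_2). So the algebra is type D_6, i.e. so(12).

type D_6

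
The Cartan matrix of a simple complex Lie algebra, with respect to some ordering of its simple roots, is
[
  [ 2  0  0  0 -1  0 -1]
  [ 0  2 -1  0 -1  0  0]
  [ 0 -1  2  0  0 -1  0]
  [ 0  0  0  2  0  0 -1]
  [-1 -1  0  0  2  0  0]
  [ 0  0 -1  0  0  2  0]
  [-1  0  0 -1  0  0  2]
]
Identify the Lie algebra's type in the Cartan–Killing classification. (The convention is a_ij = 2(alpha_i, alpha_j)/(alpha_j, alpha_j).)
A_7 (sl(8))

The matrix has rank 7 with 2's on the diagonal. Reading the off-diagonal entries as Dynkin edges (a single edge where a_ij = a_ji = -1; a double or triple edge where a_ij * a_ji = 2 or 3), the diagram is a chain of 7 nodes with single edges (A_7). One simple-root ordering that puts it in standard form is (alpha_6, alpha_3, alpha_2, alpha_5, alpha_1, alpha_7, alpha_4). So the algebra is type A_7, i.e. sl(8).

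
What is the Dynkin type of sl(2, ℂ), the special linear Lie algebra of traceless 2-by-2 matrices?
A1

This is sl(2), which has dimension 2^2 - 1 = 3 and rank 2 - 1 = 1 (a Cartan subalgebra is the diagonal traceless matrices). In the classification of classical Lie algebras, the special linear algebra sl(n+1) has type A_n; here n = 1, so the Dynkin diagram is a chain of 1 nodes with single edges (A_1). Hence the type is A_1.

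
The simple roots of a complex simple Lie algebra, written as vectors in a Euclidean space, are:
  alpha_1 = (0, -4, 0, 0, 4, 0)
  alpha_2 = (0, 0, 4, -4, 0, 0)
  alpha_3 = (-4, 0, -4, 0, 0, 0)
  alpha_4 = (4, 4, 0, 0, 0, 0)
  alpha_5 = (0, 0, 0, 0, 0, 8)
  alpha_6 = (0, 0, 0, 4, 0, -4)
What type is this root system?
type C_6

Compute the Cartan integers a_ij = 2(alpha_i, alpha_j)/(alpha_j, alpha_j); the resulting 6x6 Cartan matrix is
[[2, 0, 0, -1, 0, 0], [0, 2, -1, 0, 0, -1], [0, -1, 2, -1, 0, 0], [-1, 0, -1, 2, 0, 0], [0, 0, 0, 0, 2, -2], [0, -1, 0, 0, -1, 2]].
The roots have two lengths (squared-length ratio 2:1); the short ones are alpha_{1,2,3,4,6}. The associated Dynkin diagram is a chain of 6 nodes with a double edge at one end; the terminal node there is the unique long simple root (C_6), so the type is C_6 (the algebra sp(12)).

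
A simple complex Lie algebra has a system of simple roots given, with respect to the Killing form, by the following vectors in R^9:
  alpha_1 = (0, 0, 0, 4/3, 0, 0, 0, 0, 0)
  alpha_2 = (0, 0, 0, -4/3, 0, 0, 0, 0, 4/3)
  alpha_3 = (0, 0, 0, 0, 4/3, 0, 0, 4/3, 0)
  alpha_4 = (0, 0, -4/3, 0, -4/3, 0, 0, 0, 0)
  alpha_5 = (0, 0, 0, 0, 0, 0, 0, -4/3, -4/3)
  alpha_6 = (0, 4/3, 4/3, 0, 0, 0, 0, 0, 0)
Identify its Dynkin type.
Compute the Cartan integers a_ij = 2(alpha_i, alpha_j)/(alpha_j, alpha_j); the resulting 6x6 Cartan matrix is
[[2, -1, 0, 0, 0, 0], [-2, 2, 0, 0, -1, 0], [0, 0, 2, -1, -1, 0], [0, 0, -1, 2, 0, -1], [0, -1, -1, 0, 2, 0], [0, 0, 0, -1, 0, 2]].
The roots have two lengths (squared-length ratio 2:1); the short ones are alpha_{1}. The associated Dynkin diagram is a chain of 6 nodes with a double edge at one end; the terminal node there is the unique short simple root (B_6), so the type is B_6 (the algebra so(13)).

B6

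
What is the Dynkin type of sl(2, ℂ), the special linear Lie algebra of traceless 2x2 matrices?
This is sl(2), which has dimension 2^2 - 1 = 3 and rank 2 - 1 = 1 (a Cartan subalgebra is the diagonal traceless matrices). In the classification of classical Lie algebras, the special linear algebra sl(n+1) has type A_n; here n = 1, so the Dynkin diagram is a chain of 1 nodes with single edges (A_1). Hence the type is A_1.

A_1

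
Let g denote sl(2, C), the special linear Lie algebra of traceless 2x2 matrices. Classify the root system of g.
A_1

This is sl(2), which has dimension 2^2 - 1 = 3 and rank 2 - 1 = 1 (a Cartan subalgebra is the diagonal traceless matrices). In the classification of classical Lie algebras, the special linear algebra sl(n+1) has type A_n; here n = 1, so the Dynkin diagram is a chain of 1 nodes with single edges (A_1). Hence the type is A_1.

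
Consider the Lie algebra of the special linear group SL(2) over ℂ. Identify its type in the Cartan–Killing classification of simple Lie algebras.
A_1 (sl(2))

This is sl(2), which has dimension 2^2 - 1 = 3 and rank 2 - 1 = 1 (a Cartan subalgebra is the diagonal traceless matrices). In the classification of classical Lie algebras, the special linear algebra sl(n+1) has type A_n; here n = 1, so the Dynkin diagram is a chain of 1 nodes with single edges (A_1). Hence the type is A_1.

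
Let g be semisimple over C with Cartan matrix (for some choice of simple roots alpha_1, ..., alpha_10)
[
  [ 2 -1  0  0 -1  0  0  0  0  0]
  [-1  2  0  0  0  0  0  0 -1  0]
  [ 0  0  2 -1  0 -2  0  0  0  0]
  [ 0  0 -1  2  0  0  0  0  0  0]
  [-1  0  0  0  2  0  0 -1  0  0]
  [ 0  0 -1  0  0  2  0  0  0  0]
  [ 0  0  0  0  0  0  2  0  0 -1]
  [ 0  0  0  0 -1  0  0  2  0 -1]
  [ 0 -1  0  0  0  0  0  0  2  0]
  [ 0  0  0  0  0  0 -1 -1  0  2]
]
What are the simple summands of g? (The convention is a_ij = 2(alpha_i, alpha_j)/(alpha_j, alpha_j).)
A_7 + B_3

The diagram associated to this matrix has two connected components: the simple roots {alpha_1, alpha_2, alpha_5, alpha_7, alpha_8, alpha_9, alpha_10} form a chain of 7 nodes with single edges (A_7), and {alpha_3, alpha_4, alpha_6} form a chain of 3 nodes with a double edge at one end; the terminal node there is the unique short simple root (B_3). A semisimple Lie algebra decomposes uniquely as the direct sum of simple ideals, one per connected component of its Dynkin diagram, so g ≅ A_7 ⊕ B_3 (dimension 63 + 21 = 84).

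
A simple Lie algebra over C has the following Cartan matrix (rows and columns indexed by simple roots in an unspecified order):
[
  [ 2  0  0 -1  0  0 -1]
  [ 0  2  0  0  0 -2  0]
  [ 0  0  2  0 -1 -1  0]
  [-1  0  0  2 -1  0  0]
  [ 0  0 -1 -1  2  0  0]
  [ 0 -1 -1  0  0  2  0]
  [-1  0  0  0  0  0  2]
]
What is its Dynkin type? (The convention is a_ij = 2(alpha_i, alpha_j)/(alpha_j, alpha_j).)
C_7 (sp(14))

The matrix has rank 7 with 2's on the diagonal. Reading the off-diagonal entries as Dynkin edges (a single edge where a_ij = a_ji = -1; a double or triple edge where a_ij * a_ji = 2 or 3), the diagram is a chain of 7 nodes with a double edge at one end; the terminal node there is the unique long simple root (C_7). One simple-root ordering that puts it in standard form is (alpha_7, alpha_1, alpha_4, alpha_5, alpha_3, alpha_6, alpha_2). So the algebra is type C_7, i.e. sp(14).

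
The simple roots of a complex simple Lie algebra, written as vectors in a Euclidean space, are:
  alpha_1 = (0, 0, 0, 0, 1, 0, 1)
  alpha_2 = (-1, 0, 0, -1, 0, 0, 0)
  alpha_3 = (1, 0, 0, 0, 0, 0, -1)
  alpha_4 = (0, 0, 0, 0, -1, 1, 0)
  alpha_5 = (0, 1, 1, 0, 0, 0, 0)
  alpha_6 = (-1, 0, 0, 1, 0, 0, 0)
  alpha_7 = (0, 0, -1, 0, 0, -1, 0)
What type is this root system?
D7

Compute the Cartan integers a_ij = 2(alpha_i, alpha_j)/(alpha_j, alpha_j); the resulting 7x7 Cartan matrix is
[[2, 0, -1, -1, 0, 0, 0], [0, 2, -1, 0, 0, 0, 0], [-1, -1, 2, 0, 0, -1, 0], [-1, 0, 0, 2, 0, 0, -1], [0, 0, 0, 0, 2, 0, -1], [0, 0, -1, 0, 0, 2, 0], [0, 0, 0, -1, -1, 0, 2]].
All simple roots have the same length, so the diagram is simply laced. The associated Dynkin diagram is a chain of 5 nodes with a fork of two nodes at one end (D_7), so the type is D_7 (the algebra so(14)).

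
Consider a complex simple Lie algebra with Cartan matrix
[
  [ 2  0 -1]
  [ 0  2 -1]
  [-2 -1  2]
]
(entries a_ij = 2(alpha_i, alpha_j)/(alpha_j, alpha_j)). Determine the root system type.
type B_3

The matrix has rank 3 with 2's on the diagonal. Reading the off-diagonal entries as Dynkin edges (a single edge where a_ij = a_ji = -1; a double or triple edge where a_ij * a_ji = 2 or 3), the diagram is a chain of 3 nodes with a double edge at one end; the terminal node there is the unique short simple root (B_3). One simple-root ordering that puts it in standard form is (alpha_2, alpha_3, alpha_1). So the algebra is type B_3, i.e. so(7).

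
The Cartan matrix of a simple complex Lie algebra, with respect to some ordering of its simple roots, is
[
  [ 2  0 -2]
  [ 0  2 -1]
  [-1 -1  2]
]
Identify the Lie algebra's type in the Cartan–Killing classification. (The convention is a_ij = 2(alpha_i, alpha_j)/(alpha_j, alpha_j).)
The matrix has rank 3 with 2's on the diagonal. Reading the off-diagonal entries as Dynkin edges (a single edge where a_ij = a_ji = -1; a double or triple edge where a_ij * a_ji = 2 or 3), the diagram is a chain of 3 nodes with a double edge at one end; the terminal node there is the unique long simple root (C_3). One simple-root ordering that puts it in standard form is (alpha_2, alpha_3, alpha_1). So the algebra is type C_3, i.e. sp(6).

C_3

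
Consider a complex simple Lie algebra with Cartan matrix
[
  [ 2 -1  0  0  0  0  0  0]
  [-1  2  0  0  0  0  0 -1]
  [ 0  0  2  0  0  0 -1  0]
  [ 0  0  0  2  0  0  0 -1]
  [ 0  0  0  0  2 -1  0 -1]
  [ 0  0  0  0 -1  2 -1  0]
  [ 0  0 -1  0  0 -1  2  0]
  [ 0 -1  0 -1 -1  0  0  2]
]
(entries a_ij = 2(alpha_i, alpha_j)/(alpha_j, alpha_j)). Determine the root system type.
E_8

The matrix has rank 8 with 2's on the diagonal. Reading the off-diagonal entries as Dynkin edges (a single edge where a_ij = a_ji = -1; a double or triple edge where a_ij * a_ji = 2 or 3), the diagram is a chain of 7 nodes with one extra node attached to the third node from one end (E_8). One simple-root ordering that puts it in standard form is (alpha_1, alpha_4, alpha_2, alpha_8, alpha_5, alpha_6, alpha_7, alpha_3). So the algebra is type E_8.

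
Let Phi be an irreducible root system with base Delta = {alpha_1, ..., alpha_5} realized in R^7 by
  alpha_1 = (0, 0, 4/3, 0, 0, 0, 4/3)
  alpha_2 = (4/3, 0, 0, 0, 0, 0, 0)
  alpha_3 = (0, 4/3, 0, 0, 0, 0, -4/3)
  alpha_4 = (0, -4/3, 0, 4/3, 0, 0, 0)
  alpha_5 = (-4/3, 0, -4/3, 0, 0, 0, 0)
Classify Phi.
B5

Compute the Cartan integers a_ij = 2(alpha_i, alpha_j)/(alpha_j, alpha_j); the resulting 5x5 Cartan matrix is
[[2, 0, -1, 0, -1], [0, 2, 0, 0, -1], [-1, 0, 2, -1, 0], [0, 0, -1, 2, 0], [-1, -2, 0, 0, 2]].
The roots have two lengths (squared-length ratio 2:1); the short ones are alpha_{2}. The associated Dynkin diagram is a chain of 5 nodes with a double edge at one end; the terminal node there is the unique short simple root (B_5), so the type is B_5 (the algebra so(11)).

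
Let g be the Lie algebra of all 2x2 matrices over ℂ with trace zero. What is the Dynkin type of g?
This is sl(2), which has dimension 2^2 - 1 = 3 and rank 2 - 1 = 1 (a Cartan subalgebra is the diagonal traceless matrices). In the classification of classical Lie algebras, the special linear algebra sl(n+1) has type A_n; here n = 1, so the Dynkin diagram is a chain of 1 nodes with single edges (A_1). Hence the type is A_1.

A_1 (sl(2))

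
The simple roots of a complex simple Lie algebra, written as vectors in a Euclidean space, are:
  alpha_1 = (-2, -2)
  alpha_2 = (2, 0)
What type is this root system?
B2

Compute the Cartan integers a_ij = 2(alpha_i, alpha_j)/(alpha_j, alpha_j); the resulting 2x2 Cartan matrix is
[[2, -2], [-1, 2]].
The roots have two lengths (squared-length ratio 2:1); the short ones are alpha_{2}. The associated Dynkin diagram is a chain of 2 nodes with a double edge at one end; the terminal node there is the unique short simple root (B_2), so the type is B_2 (the algebra so(5)).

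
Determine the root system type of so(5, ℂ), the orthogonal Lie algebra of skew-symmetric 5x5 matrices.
This is so(5) with 5 odd, which has dimension 5(5-1)/2 = 10 and rank (5-1)/2 = 2. In the classification of classical Lie algebras, the orthogonal algebra so(2n+1) in an odd number of variables has type B_n; here n = 2, so the Dynkin diagram is a chain of 2 nodes with a double edge at one end; the terminal node there is the unique short simple root (B_2). Hence the type is B_2.

B_2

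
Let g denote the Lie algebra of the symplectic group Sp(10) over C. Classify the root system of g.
This is sp(10), which has dimension 10(10+1)/2 = 55 and rank 10/2 = 5. In the classification of classical Lie algebras, the symplectic algebra sp(2n) has type C_n; here n = 5, so the Dynkin diagram is a chain of 5 nodes with a double edge at one end; the terminal node there is the unique long simple root (C_5). Hence the type is C_5.

C_5 (sp(10))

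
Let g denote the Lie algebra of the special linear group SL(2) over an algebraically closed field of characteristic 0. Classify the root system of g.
A_1

This is sl(2), which has dimension 2^2 - 1 = 3 and rank 2 - 1 = 1 (a Cartan subalgebra is the diagonal traceless matrices). In the classification of classical Lie algebras, the special linear algebra sl(n+1) has type A_n; here n = 1, so the Dynkin diagram is a chain of 1 nodes with single edges (A_1). Hence the type is A_1.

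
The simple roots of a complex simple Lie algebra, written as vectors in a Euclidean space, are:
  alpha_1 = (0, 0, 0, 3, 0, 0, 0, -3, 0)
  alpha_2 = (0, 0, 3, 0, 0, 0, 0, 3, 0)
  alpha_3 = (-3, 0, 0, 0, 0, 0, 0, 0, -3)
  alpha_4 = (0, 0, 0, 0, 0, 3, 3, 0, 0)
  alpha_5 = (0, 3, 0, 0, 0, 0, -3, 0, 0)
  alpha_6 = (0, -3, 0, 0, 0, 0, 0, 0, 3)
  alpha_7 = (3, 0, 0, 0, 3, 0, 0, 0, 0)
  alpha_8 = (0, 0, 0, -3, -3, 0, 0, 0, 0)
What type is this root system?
A_8 (sl(9))

Compute the Cartan integers a_ij = 2(alpha_i, alpha_j)/(alpha_j, alpha_j); the resulting 8x8 Cartan matrix is
[[2, -1, 0, 0, 0, 0, 0, -1], [-1, 2, 0, 0, 0, 0, 0, 0], [0, 0, 2, 0, 0, -1, -1, 0], [0, 0, 0, 2, -1, 0, 0, 0], [0, 0, 0, -1, 2, -1, 0, 0], [0, 0, -1, 0, -1, 2, 0, 0], [0, 0, -1, 0, 0, 0, 2, -1], [-1, 0, 0, 0, 0, 0, -1, 2]].
All simple roots have the same length, so the diagram is simply laced. The associated Dynkin diagram is a chain of 8 nodes with single edges (A_8), so the type is A_8 (the algebra sl(9)).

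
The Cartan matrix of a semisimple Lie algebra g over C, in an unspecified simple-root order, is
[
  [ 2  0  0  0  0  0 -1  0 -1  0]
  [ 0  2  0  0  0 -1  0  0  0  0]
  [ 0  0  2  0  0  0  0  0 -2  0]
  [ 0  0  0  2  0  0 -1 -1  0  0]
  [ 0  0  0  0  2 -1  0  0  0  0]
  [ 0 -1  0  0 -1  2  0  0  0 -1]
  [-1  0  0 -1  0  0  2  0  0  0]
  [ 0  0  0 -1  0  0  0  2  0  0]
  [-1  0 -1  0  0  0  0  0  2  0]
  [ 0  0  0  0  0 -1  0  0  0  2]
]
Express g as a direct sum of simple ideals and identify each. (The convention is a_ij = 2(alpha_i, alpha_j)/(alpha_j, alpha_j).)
The diagram associated to this matrix has two connected components: the simple roots {alpha_1, alpha_3, alpha_4, alpha_7, alpha_8, alpha_9} form a chain of 6 nodes with a double edge at one end; the terminal node there is the unique long simple root (C_6), and {alpha_2, alpha_5, alpha_6, alpha_10} form a chain of 2 nodes with a fork of two nodes at one end (D_4). A semisimple Lie algebra decomposes uniquely as the direct sum of simple ideals, one per connected component of its Dynkin diagram, so g ≅ C_6 ⊕ D_4 (dimension 78 + 28 = 106).

type C_6 + type D_4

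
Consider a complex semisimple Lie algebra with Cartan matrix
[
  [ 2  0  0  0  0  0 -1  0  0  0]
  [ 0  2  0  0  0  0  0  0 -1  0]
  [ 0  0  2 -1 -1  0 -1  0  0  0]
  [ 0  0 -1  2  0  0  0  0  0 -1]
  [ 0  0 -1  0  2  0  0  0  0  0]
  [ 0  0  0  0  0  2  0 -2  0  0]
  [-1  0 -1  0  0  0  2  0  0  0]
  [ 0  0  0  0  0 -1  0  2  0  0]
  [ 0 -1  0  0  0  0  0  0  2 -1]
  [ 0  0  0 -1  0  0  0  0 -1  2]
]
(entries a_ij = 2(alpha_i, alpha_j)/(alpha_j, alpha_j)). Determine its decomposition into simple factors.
The diagram associated to this matrix has two connected components: the simple roots {alpha_6, alpha_8} form a chain of 2 nodes with a double edge at one end; the terminal node there is the unique short simple root (B_2), and {alpha_1, alpha_2, alpha_3, alpha_4, alpha_5, alpha_7, alpha_9, alpha_10} form a chain of 7 nodes with one extra node attached to the third node from one end (E_8). A semisimple Lie algebra decomposes uniquely as the direct sum of simple ideals, one per connected component of its Dynkin diagram, so g ≅ B_2 ⊕ E_8 (dimension 10 + 248 = 258).

B_2 (so(5)) + E_8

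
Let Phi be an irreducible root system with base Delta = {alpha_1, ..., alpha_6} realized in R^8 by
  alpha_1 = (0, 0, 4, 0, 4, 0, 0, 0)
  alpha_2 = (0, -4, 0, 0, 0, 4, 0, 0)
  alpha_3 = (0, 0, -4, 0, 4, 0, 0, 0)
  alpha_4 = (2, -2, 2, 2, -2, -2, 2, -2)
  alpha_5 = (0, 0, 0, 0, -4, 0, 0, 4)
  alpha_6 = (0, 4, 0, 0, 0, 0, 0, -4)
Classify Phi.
Compute the Cartan integers a_ij = 2(alpha_i, alpha_j)/(alpha_j, alpha_j); the resulting 6x6 Cartan matrix is
[[2, 0, 0, 0, -1, 0], [0, 2, 0, 0, 0, -1], [0, 0, 2, -1, -1, 0], [0, 0, -1, 2, 0, 0], [-1, 0, -1, 0, 2, -1], [0, -1, 0, 0, -1, 2]].
All simple roots have the same length, so the diagram is simply laced. The associated Dynkin diagram is a chain of 5 nodes with one extra node attached to the third node from one end (E_6), so the type is E_6.

E_6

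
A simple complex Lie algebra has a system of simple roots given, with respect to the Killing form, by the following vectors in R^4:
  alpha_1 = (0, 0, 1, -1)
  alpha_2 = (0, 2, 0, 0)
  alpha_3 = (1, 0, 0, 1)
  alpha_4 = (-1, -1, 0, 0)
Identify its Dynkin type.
Compute the Cartan integers a_ij = 2(alpha_i, alpha_j)/(alpha_j, alpha_j); the resulting 4x4 Cartan matrix is
[[2, 0, -1, 0], [0, 2, 0, -2], [-1, 0, 2, -1], [0, -1, -1, 2]].
The roots have two lengths (squared-length ratio 2:1); the short ones are alpha_{1,3,4}. The associated Dynkin diagram is a chain of 4 nodes with a double edge at one end; the terminal node there is the unique long simple root (C_4), so the type is C_4 (the algebra sp(8)).

type C_4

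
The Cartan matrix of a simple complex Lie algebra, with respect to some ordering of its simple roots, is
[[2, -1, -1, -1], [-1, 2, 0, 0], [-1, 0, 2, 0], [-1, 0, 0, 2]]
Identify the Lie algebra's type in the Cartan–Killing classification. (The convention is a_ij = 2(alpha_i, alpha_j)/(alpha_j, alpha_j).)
The matrix has rank 4 with 2's on the diagonal. Reading the off-diagonal entries as Dynkin edges (a single edge where a_ij = a_ji = -1; a double or triple edge where a_ij * a_ji = 2 or 3), the diagram is a chain of 2 nodes with a fork of two nodes at one end (D_4). One simple-root ordering that puts it in standard form is (alpha_4, alpha_1, alpha_3, alpha_2). So the algebra is type D_4, i.e. so(8).

D_4 (so(8))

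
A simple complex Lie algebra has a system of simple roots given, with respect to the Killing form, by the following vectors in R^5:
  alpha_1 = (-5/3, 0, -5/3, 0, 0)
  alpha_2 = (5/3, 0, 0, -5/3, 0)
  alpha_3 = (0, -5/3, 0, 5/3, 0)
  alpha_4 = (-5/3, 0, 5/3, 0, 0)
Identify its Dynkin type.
D_4

Compute the Cartan integers a_ij = 2(alpha_i, alpha_j)/(alpha_j, alpha_j); the resulting 4x4 Cartan matrix is
[[2, -1, 0, 0], [-1, 2, -1, -1], [0, -1, 2, 0], [0, -1, 0, 2]].
All simple roots have the same length, so the diagram is simply laced. The associated Dynkin diagram is a chain of 2 nodes with a fork of two nodes at one end (D_4), so the type is D_4 (the algebra so(8)).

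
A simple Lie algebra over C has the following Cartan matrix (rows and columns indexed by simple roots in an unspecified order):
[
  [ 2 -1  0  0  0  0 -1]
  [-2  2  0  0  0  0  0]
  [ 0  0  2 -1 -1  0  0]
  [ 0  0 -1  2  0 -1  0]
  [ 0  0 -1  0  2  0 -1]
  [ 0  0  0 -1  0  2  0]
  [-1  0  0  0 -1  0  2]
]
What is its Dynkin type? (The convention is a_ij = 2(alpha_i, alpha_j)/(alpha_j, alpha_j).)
C_7 (sp(14))

The matrix has rank 7 with 2's on the diagonal. Reading the off-diagonal entries as Dynkin edges (a single edge where a_ij = a_ji = -1; a double or triple edge where a_ij * a_ji = 2 or 3), the diagram is a chain of 7 nodes with a double edge at one end; the terminal node there is the unique long simple root (C_7). One simple-root ordering that puts it in standard form is (alpha_6, alpha_4, alpha_3, alpha_5, alpha_7, alpha_1, alpha_2). So the algebra is type C_7, i.e. sp(14).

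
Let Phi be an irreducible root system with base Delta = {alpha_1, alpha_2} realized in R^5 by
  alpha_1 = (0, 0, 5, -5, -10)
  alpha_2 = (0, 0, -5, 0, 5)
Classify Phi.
G_2

Compute the Cartan integers a_ij = 2(alpha_i, alpha_j)/(alpha_j, alpha_j); the resulting 2x2 Cartan matrix is
[[2, -3], [-1, 2]].
The roots have two lengths (squared-length ratio 3:1); the short ones are alpha_{2}. The associated Dynkin diagram is two nodes joined by a triple edge (G_2), so the type is G_2.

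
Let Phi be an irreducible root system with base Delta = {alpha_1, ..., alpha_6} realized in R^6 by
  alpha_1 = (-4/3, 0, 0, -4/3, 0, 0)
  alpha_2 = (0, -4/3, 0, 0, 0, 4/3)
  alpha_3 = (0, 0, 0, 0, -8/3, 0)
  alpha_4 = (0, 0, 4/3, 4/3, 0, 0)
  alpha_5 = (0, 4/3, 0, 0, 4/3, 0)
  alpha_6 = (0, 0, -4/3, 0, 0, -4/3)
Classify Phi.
C6

Compute the Cartan integers a_ij = 2(alpha_i, alpha_j)/(alpha_j, alpha_j); the resulting 6x6 Cartan matrix is
[[2, 0, 0, -1, 0, 0], [0, 2, 0, 0, -1, -1], [0, 0, 2, 0, -2, 0], [-1, 0, 0, 2, 0, -1], [0, -1, -1, 0, 2, 0], [0, -1, 0, -1, 0, 2]].
The roots have two lengths (squared-length ratio 2:1); the short ones are alpha_{1,2,4,5,6}. The associated Dynkin diagram is a chain of 6 nodes with a double edge at one end; the terminal node there is the unique long simple root (C_6), so the type is C_6 (the algebra sp(12)).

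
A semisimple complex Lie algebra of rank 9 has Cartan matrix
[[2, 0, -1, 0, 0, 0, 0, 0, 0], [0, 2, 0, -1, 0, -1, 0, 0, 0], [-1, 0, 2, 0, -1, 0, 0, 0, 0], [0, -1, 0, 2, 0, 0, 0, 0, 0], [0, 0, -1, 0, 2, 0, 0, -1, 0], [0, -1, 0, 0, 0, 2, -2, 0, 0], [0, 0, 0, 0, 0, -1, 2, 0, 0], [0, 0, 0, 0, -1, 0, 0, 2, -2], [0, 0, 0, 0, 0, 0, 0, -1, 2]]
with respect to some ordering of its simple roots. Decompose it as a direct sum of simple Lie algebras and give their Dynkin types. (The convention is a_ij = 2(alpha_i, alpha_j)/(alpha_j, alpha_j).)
The diagram associated to this matrix has two connected components: the simple roots {alpha_2, alpha_4, alpha_6, alpha_7} form a chain of 4 nodes with a double edge at one end; the terminal node there is the unique short simple root (B_4), and {alpha_1, alpha_3, alpha_5, alpha_8, alpha_9} form a chain of 5 nodes with a double edge at one end; the terminal node there is the unique short simple root (B_5). A semisimple Lie algebra decomposes uniquely as the direct sum of simple ideals, one per connected component of its Dynkin diagram, so g ≅ B_4 ⊕ B_5 (dimension 36 + 55 = 91).

B4 + B5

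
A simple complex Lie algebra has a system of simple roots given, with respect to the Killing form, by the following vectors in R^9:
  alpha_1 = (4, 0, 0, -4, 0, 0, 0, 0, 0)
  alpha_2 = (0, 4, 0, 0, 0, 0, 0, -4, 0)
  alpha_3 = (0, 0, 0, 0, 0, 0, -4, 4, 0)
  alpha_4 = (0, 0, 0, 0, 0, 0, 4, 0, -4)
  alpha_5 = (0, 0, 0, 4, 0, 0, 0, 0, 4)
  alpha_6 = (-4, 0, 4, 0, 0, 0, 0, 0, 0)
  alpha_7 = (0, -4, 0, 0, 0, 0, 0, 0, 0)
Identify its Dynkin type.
Compute the Cartan integers a_ij = 2(alpha_i, alpha_j)/(alpha_j, alpha_j); the resulting 7x7 Cartan matrix is
[[2, 0, 0, 0, -1, -1, 0], [0, 2, -1, 0, 0, 0, -2], [0, -1, 2, -1, 0, 0, 0], [0, 0, -1, 2, -1, 0, 0], [-1, 0, 0, -1, 2, 0, 0], [-1, 0, 0, 0, 0, 2, 0], [0, -1, 0, 0, 0, 0, 2]].
The roots have two lengths (squared-length ratio 2:1); the short ones are alpha_{7}. The associated Dynkin diagram is a chain of 7 nodes with a double edge at one end; the terminal node there is the unique short simple root (B_7), so the type is B_7 (the algebra so(15)).

B7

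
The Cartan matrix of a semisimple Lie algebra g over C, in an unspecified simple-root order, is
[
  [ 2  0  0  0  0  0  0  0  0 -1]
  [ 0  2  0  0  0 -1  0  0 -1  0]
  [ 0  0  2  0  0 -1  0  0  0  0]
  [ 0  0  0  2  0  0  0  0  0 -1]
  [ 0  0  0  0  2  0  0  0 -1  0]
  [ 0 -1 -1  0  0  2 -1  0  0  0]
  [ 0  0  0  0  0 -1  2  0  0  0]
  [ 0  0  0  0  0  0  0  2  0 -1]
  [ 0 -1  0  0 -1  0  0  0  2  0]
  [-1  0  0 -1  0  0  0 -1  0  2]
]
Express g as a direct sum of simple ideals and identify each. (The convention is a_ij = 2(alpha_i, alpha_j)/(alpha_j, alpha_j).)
D_4 + D_6

The diagram associated to this matrix has two connected components: the simple roots {alpha_1, alpha_4, alpha_8, alpha_10} form a chain of 2 nodes with a fork of two nodes at one end (D_4), and {alpha_2, alpha_3, alpha_5, alpha_6, alpha_7, alpha_9} form a chain of 4 nodes with a fork of two nodes at one end (D_6). A semisimple Lie algebra decomposes uniquely as the direct sum of simple ideals, one per connected component of its Dynkin diagram, so g ≅ D_4 ⊕ D_6 (dimension 28 + 66 = 94).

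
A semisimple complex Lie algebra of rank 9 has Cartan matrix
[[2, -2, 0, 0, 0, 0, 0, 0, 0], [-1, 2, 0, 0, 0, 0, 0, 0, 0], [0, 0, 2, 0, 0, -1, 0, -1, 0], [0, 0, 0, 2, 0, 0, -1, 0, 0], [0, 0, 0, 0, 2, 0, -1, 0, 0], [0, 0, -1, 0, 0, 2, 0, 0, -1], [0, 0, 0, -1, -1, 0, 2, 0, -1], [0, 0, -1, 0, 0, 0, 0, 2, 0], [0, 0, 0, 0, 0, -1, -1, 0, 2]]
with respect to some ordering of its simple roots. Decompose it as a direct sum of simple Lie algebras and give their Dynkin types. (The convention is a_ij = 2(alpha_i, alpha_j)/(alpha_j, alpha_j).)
The diagram associated to this matrix has two connected components: the simple roots {alpha_1, alpha_2} form a chain of 2 nodes with a double edge at one end; the terminal node there is the unique short simple root (B_2), and {alpha_3, alpha_4, alpha_5, alpha_6, alpha_7, alpha_8, alpha_9} form a chain of 5 nodes with a fork of two nodes at one end (D_7). A semisimple Lie algebra decomposes uniquely as the direct sum of simple ideals, one per connected component of its Dynkin diagram, so g ≅ B_2 ⊕ D_7 (dimension 10 + 91 = 101).

type B_2 + type D_7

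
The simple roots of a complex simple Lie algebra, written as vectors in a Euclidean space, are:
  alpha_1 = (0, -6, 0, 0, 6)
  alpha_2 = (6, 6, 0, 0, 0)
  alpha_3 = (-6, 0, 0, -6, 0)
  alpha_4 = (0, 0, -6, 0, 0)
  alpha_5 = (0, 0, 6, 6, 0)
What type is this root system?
Compute the Cartan integers a_ij = 2(alpha_i, alpha_j)/(alpha_j, alpha_j); the resulting 5x5 Cartan matrix is
[[2, -1, 0, 0, 0], [-1, 2, -1, 0, 0], [0, -1, 2, 0, -1], [0, 0, 0, 2, -1], [0, 0, -1, -2, 2]].
The roots have two lengths (squared-length ratio 2:1); the short ones are alpha_{4}. The associated Dynkin diagram is a chain of 5 nodes with a double edge at one end; the terminal node there is the unique short simple root (B_5), so the type is B_5 (the algebra so(11)).

B_5 (so(11))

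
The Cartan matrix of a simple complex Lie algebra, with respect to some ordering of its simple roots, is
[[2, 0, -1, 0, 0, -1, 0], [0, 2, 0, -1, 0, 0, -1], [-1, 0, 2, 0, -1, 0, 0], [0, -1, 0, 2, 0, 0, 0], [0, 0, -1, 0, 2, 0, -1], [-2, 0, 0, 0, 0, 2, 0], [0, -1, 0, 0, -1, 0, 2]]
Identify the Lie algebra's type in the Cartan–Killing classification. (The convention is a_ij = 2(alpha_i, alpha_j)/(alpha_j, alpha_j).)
type C_7

The matrix has rank 7 with 2's on the diagonal. Reading the off-diagonal entries as Dynkin edges (a single edge where a_ij = a_ji = -1; a double or triple edge where a_ij * a_ji = 2 or 3), the diagram is a chain of 7 nodes with a double edge at one end; the terminal node there is the unique long simple root (C_7). One simple-root ordering that puts it in standard form is (alpha_4, alpha_2, alpha_7, alpha_5, alpha_3, alpha_1, alpha_6). So the algebra is type C_7, i.e. sp(14).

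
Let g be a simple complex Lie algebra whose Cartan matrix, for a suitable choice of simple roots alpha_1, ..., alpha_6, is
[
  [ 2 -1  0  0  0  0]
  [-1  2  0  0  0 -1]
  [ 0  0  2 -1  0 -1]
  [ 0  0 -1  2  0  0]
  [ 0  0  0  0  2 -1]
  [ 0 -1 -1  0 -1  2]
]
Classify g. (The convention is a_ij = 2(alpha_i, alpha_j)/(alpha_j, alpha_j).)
E6

The matrix has rank 6 with 2's on the diagonal. Reading the off-diagonal entries as Dynkin edges (a single edge where a_ij = a_ji = -1; a double or triple edge where a_ij * a_ji = 2 or 3), the diagram is a chain of 5 nodes with one extra node attached to the third node from one end (E_6). One simple-root ordering that puts it in standard form is (alpha_4, alpha_5, alpha_3, alpha_6, alpha_2, alpha_1). So the algebra is type E_6.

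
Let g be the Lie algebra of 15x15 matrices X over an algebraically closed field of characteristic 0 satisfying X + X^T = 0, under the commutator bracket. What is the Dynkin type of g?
type B_7

This is so(15) with 15 odd, which has dimension 15(15-1)/2 = 105 and rank (15-1)/2 = 7. In the classification of classical Lie algebras, the orthogonal algebra so(2n+1) in an odd number of variables has type B_n; here n = 7, so the Dynkin diagram is a chain of 7 nodes with a double edge at one end; the terminal node there is the unique short simple root (B_7). Hence the type is B_7.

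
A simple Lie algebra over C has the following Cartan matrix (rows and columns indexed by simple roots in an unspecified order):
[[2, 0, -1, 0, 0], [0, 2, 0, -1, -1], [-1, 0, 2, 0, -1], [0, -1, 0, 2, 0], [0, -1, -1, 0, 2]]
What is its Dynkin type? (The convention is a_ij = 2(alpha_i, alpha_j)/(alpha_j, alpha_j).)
type A_5

The matrix has rank 5 with 2's on the diagonal. Reading the off-diagonal entries as Dynkin edges (a single edge where a_ij = a_ji = -1; a double or triple edge where a_ij * a_ji = 2 or 3), the diagram is a chain of 5 nodes with single edges (A_5). One simple-root ordering that puts it in standard form is (alpha_1, alpha_3, alpha_5, alpha_2, alpha_4). So the algebra is type A_5, i.e. sl(6).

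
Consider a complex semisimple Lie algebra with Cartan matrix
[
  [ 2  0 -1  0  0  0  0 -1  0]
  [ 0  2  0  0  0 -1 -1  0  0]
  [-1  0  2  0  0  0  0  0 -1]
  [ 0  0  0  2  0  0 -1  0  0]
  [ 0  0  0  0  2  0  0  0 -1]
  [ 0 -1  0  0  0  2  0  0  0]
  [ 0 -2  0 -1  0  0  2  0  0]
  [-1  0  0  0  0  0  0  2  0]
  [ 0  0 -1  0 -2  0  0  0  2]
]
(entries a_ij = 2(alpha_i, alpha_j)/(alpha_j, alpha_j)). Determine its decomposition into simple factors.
The diagram associated to this matrix has two connected components: the simple roots {alpha_1, alpha_3, alpha_5, alpha_8, alpha_9} form a chain of 5 nodes with a double edge at one end; the terminal node there is the unique short simple root (B_5), and {alpha_2, alpha_4, alpha_6, alpha_7} form a chain of 4 nodes with a double edge between the middle two (F_4). A semisimple Lie algebra decomposes uniquely as the direct sum of simple ideals, one per connected component of its Dynkin diagram, so g ≅ B_5 ⊕ F_4 (dimension 55 + 52 = 107).

B_5 ⊕ F_4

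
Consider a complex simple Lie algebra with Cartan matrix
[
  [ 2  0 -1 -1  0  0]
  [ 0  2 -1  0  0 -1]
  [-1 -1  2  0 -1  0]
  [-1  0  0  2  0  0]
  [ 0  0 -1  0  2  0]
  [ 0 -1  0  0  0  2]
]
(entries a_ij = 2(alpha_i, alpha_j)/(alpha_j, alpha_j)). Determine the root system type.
E6

The matrix has rank 6 with 2's on the diagonal. Reading the off-diagonal entries as Dynkin edges (a single edge where a_ij = a_ji = -1; a double or triple edge where a_ij * a_ji = 2 or 3), the diagram is a chain of 5 nodes with one extra node attached to the third node from one end (E_6). One simple-root ordering that puts it in standard form is (alpha_6, alpha_5, alpha_2, alpha_3, alpha_1, alpha_4). So the algebra is type E_6.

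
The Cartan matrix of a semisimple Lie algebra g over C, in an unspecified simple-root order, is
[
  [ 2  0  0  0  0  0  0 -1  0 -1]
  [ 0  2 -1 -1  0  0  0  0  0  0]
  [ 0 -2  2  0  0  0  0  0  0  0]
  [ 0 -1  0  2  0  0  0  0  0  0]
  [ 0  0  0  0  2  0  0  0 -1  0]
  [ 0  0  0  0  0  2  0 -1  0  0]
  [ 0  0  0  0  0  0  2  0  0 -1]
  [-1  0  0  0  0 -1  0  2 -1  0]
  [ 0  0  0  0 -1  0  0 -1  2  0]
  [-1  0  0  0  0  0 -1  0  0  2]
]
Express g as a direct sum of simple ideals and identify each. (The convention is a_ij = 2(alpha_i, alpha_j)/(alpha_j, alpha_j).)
The diagram associated to this matrix has two connected components: the simple roots {alpha_2, alpha_3, alpha_4} form a chain of 3 nodes with a double edge at one end; the terminal node there is the unique long simple root (C_3), and {alpha_1, alpha_5, alpha_6, alpha_7, alpha_8, alpha_9, alpha_10} form a chain of 6 nodes with one extra node attached to the third node from one end (E_7). A semisimple Lie algebra decomposes uniquely as the direct sum of simple ideals, one per connected component of its Dynkin diagram, so g ≅ C_3 ⊕ E_7 (dimension 21 + 133 = 154).

C_3 (sp(6)) ⊕ E_7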